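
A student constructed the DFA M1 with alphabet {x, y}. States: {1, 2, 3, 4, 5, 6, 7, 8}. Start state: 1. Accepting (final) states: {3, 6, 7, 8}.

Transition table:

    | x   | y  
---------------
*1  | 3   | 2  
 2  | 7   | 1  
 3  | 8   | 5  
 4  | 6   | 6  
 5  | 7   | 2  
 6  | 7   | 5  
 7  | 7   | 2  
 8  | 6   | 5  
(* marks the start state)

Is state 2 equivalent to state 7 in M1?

States {4} cannot be reached from the start state, so discard them.
P0 = {3,6,7,8} | {1,2,5}.
No further refinement is possible. Final partition (2 blocks): {3,6,7,8} | {1,2,5}.
2 and 7 end up in different blocks, so they are distinguishable. For instance, the string 'ε' is accepted from only 7.

No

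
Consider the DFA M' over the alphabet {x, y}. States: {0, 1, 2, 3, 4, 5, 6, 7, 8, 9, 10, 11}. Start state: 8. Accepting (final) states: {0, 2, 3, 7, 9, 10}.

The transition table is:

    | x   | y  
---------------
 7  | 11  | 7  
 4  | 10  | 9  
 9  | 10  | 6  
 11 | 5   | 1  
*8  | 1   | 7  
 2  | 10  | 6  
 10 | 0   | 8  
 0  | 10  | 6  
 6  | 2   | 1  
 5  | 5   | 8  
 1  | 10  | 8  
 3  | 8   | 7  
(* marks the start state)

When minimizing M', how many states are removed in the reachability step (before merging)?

No path from 8 leads to 3, 4, 9; the other 9 states are all reachable.

3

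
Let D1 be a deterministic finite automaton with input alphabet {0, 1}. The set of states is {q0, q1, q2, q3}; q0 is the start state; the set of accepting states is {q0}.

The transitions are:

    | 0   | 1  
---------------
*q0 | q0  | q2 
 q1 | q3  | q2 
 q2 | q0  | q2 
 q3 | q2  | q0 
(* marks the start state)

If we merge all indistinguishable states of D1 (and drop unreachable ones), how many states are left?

2

States {q1,q3} cannot be reached from the start state, so discard them.
P0 = {q0} | {q2}.
Stable partition: {q0} | {q2} — 2 equivalence classes.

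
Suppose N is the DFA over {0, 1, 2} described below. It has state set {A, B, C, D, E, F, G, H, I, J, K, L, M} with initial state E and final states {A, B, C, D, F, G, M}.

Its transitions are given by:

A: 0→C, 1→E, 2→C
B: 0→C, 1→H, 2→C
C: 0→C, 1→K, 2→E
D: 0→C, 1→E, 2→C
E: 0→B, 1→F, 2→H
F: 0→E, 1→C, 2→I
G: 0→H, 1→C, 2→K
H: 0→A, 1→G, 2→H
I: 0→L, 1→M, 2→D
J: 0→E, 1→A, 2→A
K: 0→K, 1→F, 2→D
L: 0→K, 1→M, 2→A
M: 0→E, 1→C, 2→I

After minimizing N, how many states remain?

States {J} cannot be reached from the start state, so discard them.
P0 = {A,B,C,D,F,G,M} | {E,H,I,K,L}.
Refine {A,B,C,D,F,G,M} on symbol 0: members go to different blocks, giving {A,B,C,D} and {F,G,M}.
Refine {A,B,C,D} on symbol 2: members go to different blocks, giving {A,B,D} and {C}.
On input 0, block {E,H,I,K,L} splits into {I,K,L} and {E,H}.
The partition is now stable with 5 blocks: {A,B,D} | {I,K,L} | {F,G,M} | {C} | {E,H}.

5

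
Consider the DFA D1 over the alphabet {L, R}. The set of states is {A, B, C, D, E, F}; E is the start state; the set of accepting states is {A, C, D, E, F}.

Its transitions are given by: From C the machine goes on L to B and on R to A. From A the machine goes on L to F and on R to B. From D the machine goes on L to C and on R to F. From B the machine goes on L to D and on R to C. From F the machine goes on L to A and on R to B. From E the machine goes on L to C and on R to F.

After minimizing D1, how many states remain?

4

All states are reachable from the start state.
Initial partition by acceptance: {A,C,D,E,F} | {B}.
Split {A,C,D,E,F} by δ(·,L) → {A,D,E,F} and {C}.
On input L, block {A,D,E,F} splits into {A,F} and {D,E}.
No further refinement is possible. Final partition (4 blocks): {A,F} | {B} | {C} | {D,E}.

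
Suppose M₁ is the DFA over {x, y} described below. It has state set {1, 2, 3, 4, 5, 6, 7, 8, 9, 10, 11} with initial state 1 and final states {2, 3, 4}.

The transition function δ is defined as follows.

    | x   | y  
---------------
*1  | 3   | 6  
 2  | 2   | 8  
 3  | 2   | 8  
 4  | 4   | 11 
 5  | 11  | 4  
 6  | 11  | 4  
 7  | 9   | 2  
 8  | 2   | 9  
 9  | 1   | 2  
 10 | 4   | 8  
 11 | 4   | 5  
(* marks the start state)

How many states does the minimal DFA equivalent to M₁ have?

First remove the unreachable states {7,10}; 9 states remain.
Initial partition by acceptance: {2,3,4} | {1,5,6,8,9,11}.
Refine {1,5,6,8,9,11} on symbol x: members go to different blocks, giving {1,8,11} and {5,6,9}.
Stable partition: {2,3,4} | {1,8,11} | {5,6,9} — 3 equivalence classes.

3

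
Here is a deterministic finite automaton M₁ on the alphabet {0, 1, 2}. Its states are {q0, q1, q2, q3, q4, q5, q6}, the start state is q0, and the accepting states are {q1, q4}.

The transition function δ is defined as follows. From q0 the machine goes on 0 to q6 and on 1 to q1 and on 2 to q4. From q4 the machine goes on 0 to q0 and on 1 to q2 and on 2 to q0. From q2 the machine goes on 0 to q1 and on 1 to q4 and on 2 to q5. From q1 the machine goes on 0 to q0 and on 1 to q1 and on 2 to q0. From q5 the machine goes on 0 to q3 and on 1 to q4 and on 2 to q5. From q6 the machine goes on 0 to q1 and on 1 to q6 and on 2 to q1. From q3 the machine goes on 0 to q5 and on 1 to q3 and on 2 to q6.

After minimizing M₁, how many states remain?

7

Initial partition by acceptance: {q1,q4} | {q0,q2,q3,q5,q6}.
Split {q1,q4} by δ(·,1) → {q1} and {q4}.
On input 0, block {q0,q2,q3,q5,q6} splits into {q0,q3,q5} and {q2,q6}.
Refine {q0,q3,q5} on symbol 0: members go to different blocks, giving {q3,q5} and {q0}.
On input 1, block {q3,q5} splits into {q3} and {q5}.
Refine {q2,q6} on symbol 1: members go to different blocks, giving {q2} and {q6}.
Stable partition: {q1} | {q3} | {q4} | {q2} | {q0} | {q5} | {q6} — 7 equivalence classes.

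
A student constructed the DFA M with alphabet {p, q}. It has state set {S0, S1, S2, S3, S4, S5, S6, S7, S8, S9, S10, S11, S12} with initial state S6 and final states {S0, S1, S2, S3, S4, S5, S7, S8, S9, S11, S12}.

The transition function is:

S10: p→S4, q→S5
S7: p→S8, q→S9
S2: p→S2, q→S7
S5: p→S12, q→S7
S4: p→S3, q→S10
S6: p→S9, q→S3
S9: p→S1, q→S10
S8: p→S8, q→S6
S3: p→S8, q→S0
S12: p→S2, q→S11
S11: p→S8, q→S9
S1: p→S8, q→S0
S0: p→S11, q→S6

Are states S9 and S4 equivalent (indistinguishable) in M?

Yes

Every state is reachable, so we keep all 13.
Start with accepting vs non-accepting: {S0,S1,S2,S3,S4,S5,S7,S8,S9,S11,S12} | {S6,S10}.
Split {S0,S1,S2,S3,S4,S5,S7,S8,S9,S11,S12} by δ(·,q) → {S1,S2,S3,S5,S7,S11,S12} and {S0,S4,S8,S9}.
Refine {S1,S2,S3,S5,S7,S11,S12} on symbol p: members go to different blocks, giving {S1,S3,S7,S11} and {S2,S5,S12}.
On input q, block {S6,S10} splits into {S6} and {S10}.
Split {S0,S4,S8,S9} by δ(·,p) → {S0,S4,S9} and {S8}.
Split {S0,S4,S9} by δ(·,q) → {S4,S9} and {S0}.
Split {S1,S3,S7,S11} by δ(·,q) → {S1,S3} and {S7,S11}.
Stable partition: {S1,S3} | {S6} | {S4,S9} | {S2,S5,S12} | {S10} | {S8} | {S0} | {S7,S11} — 8 equivalence classes.
S9 and S4 lie in the same block of the stable partition, so they are equivalent — no string distinguishes them.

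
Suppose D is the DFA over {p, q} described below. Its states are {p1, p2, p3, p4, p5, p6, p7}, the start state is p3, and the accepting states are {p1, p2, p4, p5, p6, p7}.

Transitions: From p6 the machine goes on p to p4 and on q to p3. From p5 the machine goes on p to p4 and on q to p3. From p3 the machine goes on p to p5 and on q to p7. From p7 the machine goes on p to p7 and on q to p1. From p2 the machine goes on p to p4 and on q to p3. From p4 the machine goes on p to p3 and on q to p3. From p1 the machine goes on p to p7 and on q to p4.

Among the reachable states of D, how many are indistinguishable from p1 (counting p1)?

1

Reachable states from the start: {p1,p3,p4,p5,p7}. Unreachable: {p2,p6} — drop them.
P0 = {p1,p4,p5,p7} | {p3}.
Refine {p1,p4,p5,p7} on symbol p: members go to different blocks, giving {p1,p5,p7} and {p4}.
Refine {p1,p5,p7} on symbol p: members go to different blocks, giving {p1,p7} and {p5}.
Refine {p1,p7} on symbol q: members go to different blocks, giving {p1} and {p7}.
No further refinement is possible. Final partition (5 blocks): {p1} | {p3} | {p4} | {p5} | {p7}.
The equivalence class containing p1 is {p1}, of size 1.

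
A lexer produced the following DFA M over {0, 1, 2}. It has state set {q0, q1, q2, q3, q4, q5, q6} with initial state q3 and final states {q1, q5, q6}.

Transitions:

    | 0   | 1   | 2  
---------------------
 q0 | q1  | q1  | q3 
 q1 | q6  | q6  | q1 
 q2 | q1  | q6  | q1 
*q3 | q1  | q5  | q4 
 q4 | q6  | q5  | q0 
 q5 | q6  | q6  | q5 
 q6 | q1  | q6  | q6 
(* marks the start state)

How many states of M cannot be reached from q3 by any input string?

1

BFS from q3 reaches {q0, q1, q3, q4, q5, q6}; the 1 state(s) q2 are never visited.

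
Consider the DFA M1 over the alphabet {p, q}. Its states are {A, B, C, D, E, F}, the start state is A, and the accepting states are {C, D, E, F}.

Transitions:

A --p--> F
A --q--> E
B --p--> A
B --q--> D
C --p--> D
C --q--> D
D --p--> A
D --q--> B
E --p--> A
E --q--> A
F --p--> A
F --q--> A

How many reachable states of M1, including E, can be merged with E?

First remove the unreachable states {B,C,D}; 3 states remain.
P0 = {E,F} | {A}.
No further refinement is possible. Final partition (2 blocks): {E,F} | {A}.
The equivalence class containing E is {E,F}, of size 2.

2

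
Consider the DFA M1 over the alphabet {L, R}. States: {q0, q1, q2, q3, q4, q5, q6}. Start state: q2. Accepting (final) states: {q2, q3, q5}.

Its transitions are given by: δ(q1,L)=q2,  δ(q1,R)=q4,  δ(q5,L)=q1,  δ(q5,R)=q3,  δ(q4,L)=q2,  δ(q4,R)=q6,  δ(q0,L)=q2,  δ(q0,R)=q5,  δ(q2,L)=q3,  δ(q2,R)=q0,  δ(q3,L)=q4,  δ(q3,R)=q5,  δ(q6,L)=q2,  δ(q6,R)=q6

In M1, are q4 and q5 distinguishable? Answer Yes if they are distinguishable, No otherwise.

Yes

Initial partition by acceptance: {q2,q3,q5} | {q0,q1,q4,q6}.
On input L, block {q2,q3,q5} splits into {q3,q5} and {q2}.
On input R, block {q0,q1,q4,q6} splits into {q1,q4,q6} and {q0}.
The partition is now stable with 4 blocks: {q3,q5} | {q1,q4,q6} | {q2} | {q0}.
q4 and q5 end up in different blocks, so they are distinguishable. For instance, the string 'ε' is accepted from only q5.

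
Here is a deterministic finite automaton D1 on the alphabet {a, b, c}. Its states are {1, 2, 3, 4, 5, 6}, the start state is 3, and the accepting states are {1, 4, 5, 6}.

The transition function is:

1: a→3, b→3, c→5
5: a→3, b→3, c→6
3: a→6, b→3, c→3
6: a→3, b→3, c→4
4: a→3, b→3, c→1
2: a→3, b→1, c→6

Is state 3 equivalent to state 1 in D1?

No

Reachable states from the start: {1,3,4,5,6}. Unreachable: {2} — drop them.
P0 = {1,4,5,6} | {3}.
No further refinement is possible. Final partition (2 blocks): {1,4,5,6} | {3}.
3 and 1 end up in different blocks, so they are distinguishable. For instance, the string 'ε' is accepted from only 1.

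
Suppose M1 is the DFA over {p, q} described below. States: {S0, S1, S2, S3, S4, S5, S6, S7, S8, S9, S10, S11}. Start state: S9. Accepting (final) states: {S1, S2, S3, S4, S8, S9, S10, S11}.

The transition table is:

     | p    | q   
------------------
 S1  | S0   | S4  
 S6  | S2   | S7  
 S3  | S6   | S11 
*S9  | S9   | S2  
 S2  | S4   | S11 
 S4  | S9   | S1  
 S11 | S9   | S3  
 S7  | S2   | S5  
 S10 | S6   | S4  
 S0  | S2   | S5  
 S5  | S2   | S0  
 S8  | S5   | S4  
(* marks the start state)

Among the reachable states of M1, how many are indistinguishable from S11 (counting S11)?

States {S8,S10} cannot be reached from the start state, so discard them.
P0 = {S1,S2,S3,S4,S9,S11} | {S0,S5,S6,S7}.
Refine {S1,S2,S3,S4,S9,S11} on symbol p: members go to different blocks, giving {S2,S4,S9,S11} and {S1,S3}.
On input q, block {S2,S4,S9,S11} splits into {S2,S9} and {S4,S11}.
Split {S2,S9} by δ(·,p) → {S2} and {S9}.
Stable partition: {S2} | {S0,S5,S6,S7} | {S1,S3} | {S4,S11} | {S9} — 5 equivalence classes.
The equivalence class containing S11 is {S4,S11}, of size 2.

2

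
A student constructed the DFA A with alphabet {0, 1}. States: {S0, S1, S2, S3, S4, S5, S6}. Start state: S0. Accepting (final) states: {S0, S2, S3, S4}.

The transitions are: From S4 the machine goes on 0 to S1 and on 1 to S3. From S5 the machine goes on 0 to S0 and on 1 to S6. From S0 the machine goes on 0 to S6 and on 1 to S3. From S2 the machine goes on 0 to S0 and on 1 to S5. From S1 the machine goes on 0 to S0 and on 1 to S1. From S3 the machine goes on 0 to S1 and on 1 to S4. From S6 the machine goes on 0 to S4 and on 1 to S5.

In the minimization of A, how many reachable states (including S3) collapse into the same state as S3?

States {S2} cannot be reached from the start state, so discard them.
Start with accepting vs non-accepting: {S0,S3,S4} | {S1,S5,S6}.
Stable partition: {S0,S3,S4} | {S1,S5,S6} — 2 equivalence classes.
The equivalence class containing S3 is {S0,S3,S4}, of size 3.

3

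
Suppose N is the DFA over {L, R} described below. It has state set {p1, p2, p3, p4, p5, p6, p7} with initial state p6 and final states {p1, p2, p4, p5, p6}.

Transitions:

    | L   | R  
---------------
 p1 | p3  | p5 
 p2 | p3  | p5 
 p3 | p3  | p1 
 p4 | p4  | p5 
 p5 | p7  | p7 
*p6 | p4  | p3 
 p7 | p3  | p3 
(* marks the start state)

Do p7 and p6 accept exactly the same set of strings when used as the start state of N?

States {p2} cannot be reached from the start state, so discard them.
P0 = {p1,p4,p5,p6} | {p3,p7}.
Split {p1,p4,p5,p6} by δ(·,L) → {p1,p5} and {p4,p6}.
Split {p1,p5} by δ(·,R) → {p1} and {p5}.
Refine {p3,p7} on symbol R: members go to different blocks, giving {p3} and {p7}.
Split {p4,p6} by δ(·,R) → {p4} and {p6}.
Stable partition: {p1} | {p3} | {p4} | {p5} | {p7} | {p6} — 6 equivalence classes.
p7 and p6 end up in different blocks, so they are distinguishable. For instance, the string 'ε' is accepted from only p6.

No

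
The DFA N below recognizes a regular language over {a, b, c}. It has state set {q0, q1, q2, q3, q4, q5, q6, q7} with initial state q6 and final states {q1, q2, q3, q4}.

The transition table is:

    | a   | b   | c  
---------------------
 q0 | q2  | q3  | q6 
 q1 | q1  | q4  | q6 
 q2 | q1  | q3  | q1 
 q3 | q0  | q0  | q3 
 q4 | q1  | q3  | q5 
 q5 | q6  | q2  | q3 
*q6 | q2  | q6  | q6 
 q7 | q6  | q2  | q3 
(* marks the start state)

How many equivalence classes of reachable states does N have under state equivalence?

7

Reachable states from the start: {q0,q1,q2,q3,q4,q5,q6}. Unreachable: {q7} — drop them.
Start with accepting vs non-accepting: {q1,q2,q3,q4} | {q0,q5,q6}.
Split {q1,q2,q3,q4} by δ(·,a) → {q1,q2,q4} and {q3}.
Refine {q1,q2,q4} on symbol b: members go to different blocks, giving {q2,q4} and {q1}.
Split {q2,q4} by δ(·,c) → {q2} and {q4}.
Refine {q0,q5,q6} on symbol a: members go to different blocks, giving {q0,q6} and {q5}.
Refine {q0,q6} on symbol b: members go to different blocks, giving {q0} and {q6}.
The partition is now stable with 7 blocks: {q2} | {q0} | {q3} | {q1} | {q4} | {q5} | {q6}.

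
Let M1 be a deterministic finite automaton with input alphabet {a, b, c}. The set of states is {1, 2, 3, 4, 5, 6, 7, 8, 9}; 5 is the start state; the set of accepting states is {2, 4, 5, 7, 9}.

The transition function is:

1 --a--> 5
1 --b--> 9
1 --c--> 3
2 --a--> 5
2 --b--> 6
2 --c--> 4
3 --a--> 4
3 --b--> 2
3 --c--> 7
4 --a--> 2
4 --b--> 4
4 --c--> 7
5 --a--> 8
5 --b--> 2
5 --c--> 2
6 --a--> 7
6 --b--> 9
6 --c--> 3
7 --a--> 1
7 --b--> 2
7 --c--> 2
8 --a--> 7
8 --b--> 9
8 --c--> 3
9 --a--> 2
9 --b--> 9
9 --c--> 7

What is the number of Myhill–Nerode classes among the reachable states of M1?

All states are reachable from the start state.
Initial partition by acceptance: {2,4,5,7,9} | {1,3,6,8}.
On input a, block {2,4,5,7,9} splits into {2,4,9} and {5,7}.
On input a, block {2,4,9} splits into {4,9} and {2}.
On input a, block {1,3,6,8} splits into {1,6,8} and {3}.
The partition is now stable with 5 blocks: {4,9} | {1,6,8} | {5,7} | {2} | {3}.

5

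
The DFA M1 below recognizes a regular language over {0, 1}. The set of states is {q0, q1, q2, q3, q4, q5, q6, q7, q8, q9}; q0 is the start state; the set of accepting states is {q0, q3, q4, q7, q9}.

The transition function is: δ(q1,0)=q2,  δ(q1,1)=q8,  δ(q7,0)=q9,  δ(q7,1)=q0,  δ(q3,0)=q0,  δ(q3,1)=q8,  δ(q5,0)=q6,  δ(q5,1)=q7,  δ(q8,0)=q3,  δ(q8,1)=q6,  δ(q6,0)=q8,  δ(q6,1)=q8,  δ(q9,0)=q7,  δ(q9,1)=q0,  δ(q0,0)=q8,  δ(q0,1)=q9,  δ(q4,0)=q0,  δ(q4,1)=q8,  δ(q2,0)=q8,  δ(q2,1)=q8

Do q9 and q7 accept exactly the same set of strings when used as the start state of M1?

Yes

States {q1,q2,q4,q5} cannot be reached from the start state, so discard them.
P0 = {q0,q3,q7,q9} | {q6,q8}.
Split {q0,q3,q7,q9} by δ(·,0) → {q3,q7,q9} and {q0}.
Split {q3,q7,q9} by δ(·,0) → {q7,q9} and {q3}.
Split {q6,q8} by δ(·,0) → {q6} and {q8}.
No further refinement is possible. Final partition (5 blocks): {q7,q9} | {q6} | {q0} | {q3} | {q8}.
q9 and q7 lie in the same block of the stable partition, so they are equivalent — no string distinguishes them.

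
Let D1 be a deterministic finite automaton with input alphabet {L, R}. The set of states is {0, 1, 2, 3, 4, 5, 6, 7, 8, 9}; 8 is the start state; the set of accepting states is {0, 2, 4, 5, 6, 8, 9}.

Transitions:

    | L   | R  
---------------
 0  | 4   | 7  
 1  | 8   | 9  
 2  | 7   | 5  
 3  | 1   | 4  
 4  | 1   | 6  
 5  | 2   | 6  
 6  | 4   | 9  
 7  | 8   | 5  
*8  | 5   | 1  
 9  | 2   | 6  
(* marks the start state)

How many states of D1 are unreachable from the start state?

Starting at 8 and following transitions, the reachable set is {1, 2, 4, 5, 6, 7, 8, 9}. That leaves 0, 3 unreachable — 2 in total.

2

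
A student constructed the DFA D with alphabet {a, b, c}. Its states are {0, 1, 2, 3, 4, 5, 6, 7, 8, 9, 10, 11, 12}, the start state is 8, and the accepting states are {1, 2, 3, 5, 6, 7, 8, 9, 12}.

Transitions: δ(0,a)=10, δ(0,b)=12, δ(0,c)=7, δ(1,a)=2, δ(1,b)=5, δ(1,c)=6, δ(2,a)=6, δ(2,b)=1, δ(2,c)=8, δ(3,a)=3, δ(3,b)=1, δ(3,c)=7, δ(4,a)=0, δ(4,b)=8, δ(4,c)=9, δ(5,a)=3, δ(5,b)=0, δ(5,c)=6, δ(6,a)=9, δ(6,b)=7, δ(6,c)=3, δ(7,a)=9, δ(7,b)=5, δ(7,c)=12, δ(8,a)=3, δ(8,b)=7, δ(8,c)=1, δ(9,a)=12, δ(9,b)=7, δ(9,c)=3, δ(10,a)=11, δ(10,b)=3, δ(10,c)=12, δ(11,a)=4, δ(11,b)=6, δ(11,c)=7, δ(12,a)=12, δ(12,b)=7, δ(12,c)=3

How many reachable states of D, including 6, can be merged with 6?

4

All states are reachable from the start state.
P0 = {1,2,3,5,6,7,8,9,12} | {0,4,10,11}.
Refine {1,2,3,5,6,7,8,9,12} on symbol b: members go to different blocks, giving {1,2,3,6,7,8,9,12} and {5}.
On input b, block {1,2,3,6,7,8,9,12} splits into {2,3,6,8,9,12} and {1,7}.
On input c, block {2,3,6,8,9,12} splits into {2,6,9,12} and {3,8}.
Refine {0,4,10,11} on symbol b: members go to different blocks, giving {0,11} and {4,10}.
No further refinement is possible. Final partition (6 blocks): {2,6,9,12} | {0,11} | {5} | {1,7} | {3,8} | {4,10}.
State 6 belongs to the block {2,6,9,12}, which has 4 states.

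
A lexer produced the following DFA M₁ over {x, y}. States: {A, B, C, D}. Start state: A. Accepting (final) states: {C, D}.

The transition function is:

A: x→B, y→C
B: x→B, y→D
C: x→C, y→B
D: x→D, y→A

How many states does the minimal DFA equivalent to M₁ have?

2

All states are reachable from the start state.
P0 = {C,D} | {A,B}.
The partition is now stable with 2 blocks: {C,D} | {A,B}.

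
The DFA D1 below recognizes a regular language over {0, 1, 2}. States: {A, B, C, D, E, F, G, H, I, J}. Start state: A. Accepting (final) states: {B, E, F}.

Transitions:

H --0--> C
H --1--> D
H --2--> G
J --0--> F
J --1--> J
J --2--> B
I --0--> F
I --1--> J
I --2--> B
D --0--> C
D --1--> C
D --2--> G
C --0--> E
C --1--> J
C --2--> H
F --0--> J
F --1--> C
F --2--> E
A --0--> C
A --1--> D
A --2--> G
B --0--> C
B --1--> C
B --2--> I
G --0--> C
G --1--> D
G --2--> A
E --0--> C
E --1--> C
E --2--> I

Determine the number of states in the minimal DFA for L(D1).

Initial partition by acceptance: {B,E,F} | {A,C,D,G,H,I,J}.
On input 2, block {B,E,F} splits into {B,E} and {F}.
Split {A,C,D,G,H,I,J} by δ(·,0) → {A,D,G,H} and {I,J} and {C}.
Refine {A,D,G,H} on symbol 1: members go to different blocks, giving {A,G,H} and {D}.
No further refinement is possible. Final partition (6 blocks): {B,E} | {A,G,H} | {F} | {I,J} | {C} | {D}.

6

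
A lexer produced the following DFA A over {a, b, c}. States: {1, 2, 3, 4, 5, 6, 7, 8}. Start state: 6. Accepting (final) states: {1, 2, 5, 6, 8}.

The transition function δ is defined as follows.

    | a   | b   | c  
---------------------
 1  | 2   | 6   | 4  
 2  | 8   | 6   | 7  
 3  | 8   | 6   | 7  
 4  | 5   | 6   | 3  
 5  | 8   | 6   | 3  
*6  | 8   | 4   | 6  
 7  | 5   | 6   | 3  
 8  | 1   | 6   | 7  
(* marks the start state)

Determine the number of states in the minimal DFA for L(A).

Every state is reachable, so we keep all 8.
P0 = {1,2,5,6,8} | {3,4,7}.
Refine {1,2,5,6,8} on symbol b: members go to different blocks, giving {1,2,5,8} and {6}.
No further refinement is possible. Final partition (3 blocks): {1,2,5,8} | {3,4,7} | {6}.

3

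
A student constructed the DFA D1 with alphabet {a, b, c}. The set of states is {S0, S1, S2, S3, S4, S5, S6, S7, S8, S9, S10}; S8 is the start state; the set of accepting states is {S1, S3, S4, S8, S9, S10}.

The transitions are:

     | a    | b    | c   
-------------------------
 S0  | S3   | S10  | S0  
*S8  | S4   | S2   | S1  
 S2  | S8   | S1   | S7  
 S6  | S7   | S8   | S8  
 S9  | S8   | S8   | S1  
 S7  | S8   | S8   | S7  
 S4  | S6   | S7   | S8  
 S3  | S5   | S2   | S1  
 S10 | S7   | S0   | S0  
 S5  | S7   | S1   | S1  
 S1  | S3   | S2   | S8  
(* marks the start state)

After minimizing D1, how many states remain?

4

First remove the unreachable states {S0,S9,S10}; 8 states remain.
Initial partition by acceptance: {S1,S3,S4,S8} | {S2,S5,S6,S7}.
Refine {S1,S3,S4,S8} on symbol a: members go to different blocks, giving {S1,S8} and {S3,S4}.
On input a, block {S2,S5,S6,S7} splits into {S2,S7} and {S5,S6}.
No further refinement is possible. Final partition (4 blocks): {S1,S8} | {S2,S7} | {S3,S4} | {S5,S6}.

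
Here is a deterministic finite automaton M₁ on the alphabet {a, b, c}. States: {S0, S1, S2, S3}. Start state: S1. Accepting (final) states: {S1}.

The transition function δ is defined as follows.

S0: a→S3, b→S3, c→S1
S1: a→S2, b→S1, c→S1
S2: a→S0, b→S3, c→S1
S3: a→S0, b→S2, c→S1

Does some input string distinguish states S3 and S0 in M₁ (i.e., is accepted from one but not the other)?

Every state is reachable, so we keep all 4.
Start with accepting vs non-accepting: {S1} | {S0,S2,S3}.
No further refinement is possible. Final partition (2 blocks): {S1} | {S0,S2,S3}.
S3 and S0 lie in the same block of the stable partition, so they are equivalent — no string distinguishes them.

No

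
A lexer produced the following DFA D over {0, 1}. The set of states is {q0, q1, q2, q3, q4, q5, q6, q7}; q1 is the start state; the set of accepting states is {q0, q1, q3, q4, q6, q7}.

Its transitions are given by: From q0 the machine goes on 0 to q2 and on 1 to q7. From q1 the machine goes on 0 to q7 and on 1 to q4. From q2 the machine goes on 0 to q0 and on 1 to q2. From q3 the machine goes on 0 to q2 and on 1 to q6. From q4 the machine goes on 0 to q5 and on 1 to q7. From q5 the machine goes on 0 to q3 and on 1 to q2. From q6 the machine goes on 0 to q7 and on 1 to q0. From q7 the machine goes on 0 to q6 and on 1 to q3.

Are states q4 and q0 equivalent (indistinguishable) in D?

Every state is reachable, so we keep all 8.
Start with accepting vs non-accepting: {q0,q1,q3,q4,q6,q7} | {q2,q5}.
Refine {q0,q1,q3,q4,q6,q7} on symbol 0: members go to different blocks, giving {q0,q3,q4} and {q1,q6,q7}.
No further refinement is possible. Final partition (3 blocks): {q0,q3,q4} | {q2,q5} | {q1,q6,q7}.
q4 and q0 lie in the same block of the stable partition, so they are equivalent — no string distinguishes them.

Yes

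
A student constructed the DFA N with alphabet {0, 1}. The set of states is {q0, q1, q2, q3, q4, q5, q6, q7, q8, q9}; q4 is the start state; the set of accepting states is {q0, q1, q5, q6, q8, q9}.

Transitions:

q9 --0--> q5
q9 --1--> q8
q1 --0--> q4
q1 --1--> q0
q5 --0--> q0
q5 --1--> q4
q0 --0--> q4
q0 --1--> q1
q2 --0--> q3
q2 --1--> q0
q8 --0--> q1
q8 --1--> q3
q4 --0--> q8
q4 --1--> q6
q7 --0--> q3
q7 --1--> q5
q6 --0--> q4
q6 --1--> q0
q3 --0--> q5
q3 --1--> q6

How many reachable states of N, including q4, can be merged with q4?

States {q2,q7,q9} cannot be reached from the start state, so discard them.
Initial partition by acceptance: {q0,q1,q5,q6,q8} | {q3,q4}.
Split {q0,q1,q5,q6,q8} by δ(·,0) → {q0,q1,q6} and {q5,q8}.
The partition is now stable with 3 blocks: {q0,q1,q6} | {q3,q4} | {q5,q8}.
State q4 belongs to the block {q3,q4}, which has 2 states.

2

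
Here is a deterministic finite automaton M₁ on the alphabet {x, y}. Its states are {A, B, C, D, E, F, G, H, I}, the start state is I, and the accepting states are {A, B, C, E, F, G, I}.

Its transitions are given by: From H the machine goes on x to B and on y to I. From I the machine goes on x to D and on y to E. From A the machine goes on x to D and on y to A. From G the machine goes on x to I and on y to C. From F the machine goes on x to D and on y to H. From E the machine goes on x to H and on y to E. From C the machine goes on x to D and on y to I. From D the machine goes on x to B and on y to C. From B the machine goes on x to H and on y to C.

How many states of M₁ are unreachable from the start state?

No path from I leads to A, F, G; the other 6 states are all reachable.

3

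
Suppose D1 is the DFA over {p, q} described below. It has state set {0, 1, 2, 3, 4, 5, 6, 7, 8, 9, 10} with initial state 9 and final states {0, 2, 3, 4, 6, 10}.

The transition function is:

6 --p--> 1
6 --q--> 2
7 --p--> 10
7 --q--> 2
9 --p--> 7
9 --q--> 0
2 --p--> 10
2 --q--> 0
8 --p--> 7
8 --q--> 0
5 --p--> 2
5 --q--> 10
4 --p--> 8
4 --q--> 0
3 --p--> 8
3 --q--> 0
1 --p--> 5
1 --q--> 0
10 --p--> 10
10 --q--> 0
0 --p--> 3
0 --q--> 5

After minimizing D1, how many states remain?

Reachable states from the start: {0,2,3,5,7,8,9,10}. Unreachable: {1,4,6} — drop them.
Start with accepting vs non-accepting: {0,2,3,10} | {5,7,8,9}.
Split {0,2,3,10} by δ(·,p) → {0,2,10} and {3}.
On input p, block {0,2,10} splits into {2,10} and {0}.
Refine {5,7,8,9} on symbol p: members go to different blocks, giving {5,7} and {8,9}.
The partition is now stable with 5 blocks: {2,10} | {5,7} | {3} | {0} | {8,9}.

5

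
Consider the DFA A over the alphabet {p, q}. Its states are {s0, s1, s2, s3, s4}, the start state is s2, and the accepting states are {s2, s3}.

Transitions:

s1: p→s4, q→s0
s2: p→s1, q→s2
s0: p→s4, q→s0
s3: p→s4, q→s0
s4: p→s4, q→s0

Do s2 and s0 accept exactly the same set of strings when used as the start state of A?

No

States {s3} cannot be reached from the start state, so discard them.
Start with accepting vs non-accepting: {s2} | {s0,s1,s4}.
The partition is now stable with 2 blocks: {s2} | {s0,s1,s4}.
s2 and s0 end up in different blocks, so they are distinguishable. For instance, the string 'ε' is accepted from only s2.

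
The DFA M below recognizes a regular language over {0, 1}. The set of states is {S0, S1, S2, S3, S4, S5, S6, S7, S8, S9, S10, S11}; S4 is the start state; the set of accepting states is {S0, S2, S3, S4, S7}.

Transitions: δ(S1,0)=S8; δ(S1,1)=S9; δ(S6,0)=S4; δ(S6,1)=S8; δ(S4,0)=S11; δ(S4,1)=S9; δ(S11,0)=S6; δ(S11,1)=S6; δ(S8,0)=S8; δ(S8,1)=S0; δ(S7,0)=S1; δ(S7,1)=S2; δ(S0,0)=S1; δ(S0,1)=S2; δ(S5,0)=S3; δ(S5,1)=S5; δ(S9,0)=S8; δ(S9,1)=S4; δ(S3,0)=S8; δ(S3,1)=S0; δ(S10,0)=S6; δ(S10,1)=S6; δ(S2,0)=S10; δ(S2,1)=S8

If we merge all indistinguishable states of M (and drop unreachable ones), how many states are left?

8

Reachable states from the start: {S0,S1,S2,S4,S6,S8,S9,S10,S11}. Unreachable: {S3,S5,S7} — drop them.
P0 = {S0,S2,S4} | {S1,S6,S8,S9,S10,S11}.
Split {S0,S2,S4} by δ(·,1) → {S2,S4} and {S0}.
On input 0, block {S1,S6,S8,S9,S10,S11} splits into {S1,S8,S9,S10,S11} and {S6}.
Refine {S1,S8,S9,S10,S11} on symbol 0: members go to different blocks, giving {S1,S8,S9} and {S10,S11}.
Refine {S1,S8,S9} on symbol 1: members go to different blocks, giving {S1} and {S8} and {S9}.
Split {S2,S4} by δ(·,1) → {S2} and {S4}.
No further refinement is possible. Final partition (8 blocks): {S2} | {S1} | {S0} | {S6} | {S10,S11} | {S8} | {S9} | {S4}.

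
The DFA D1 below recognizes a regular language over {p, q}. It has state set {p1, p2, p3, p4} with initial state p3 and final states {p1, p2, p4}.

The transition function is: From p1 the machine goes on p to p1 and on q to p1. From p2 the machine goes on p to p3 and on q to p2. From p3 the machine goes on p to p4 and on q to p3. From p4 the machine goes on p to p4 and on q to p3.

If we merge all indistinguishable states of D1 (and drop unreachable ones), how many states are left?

2

First remove the unreachable states {p1,p2}; 2 states remain.
Initial partition by acceptance: {p4} | {p3}.
No further refinement is possible. Final partition (2 blocks): {p4} | {p3}.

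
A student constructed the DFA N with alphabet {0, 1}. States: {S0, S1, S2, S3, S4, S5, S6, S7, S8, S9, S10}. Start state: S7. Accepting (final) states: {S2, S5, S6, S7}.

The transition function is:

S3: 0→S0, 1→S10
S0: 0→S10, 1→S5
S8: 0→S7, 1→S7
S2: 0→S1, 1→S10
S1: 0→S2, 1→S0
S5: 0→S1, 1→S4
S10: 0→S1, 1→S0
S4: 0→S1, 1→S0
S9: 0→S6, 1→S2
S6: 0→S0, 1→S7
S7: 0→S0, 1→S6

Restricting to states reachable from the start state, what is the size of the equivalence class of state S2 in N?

2

States {S3,S8,S9} cannot be reached from the start state, so discard them.
P0 = {S2,S5,S6,S7} | {S0,S1,S4,S10}.
Refine {S2,S5,S6,S7} on symbol 1: members go to different blocks, giving {S2,S5} and {S6,S7}.
On input 0, block {S0,S1,S4,S10} splits into {S0,S4,S10} and {S1}.
Refine {S0,S4,S10} on symbol 0: members go to different blocks, giving {S4,S10} and {S0}.
Stable partition: {S2,S5} | {S4,S10} | {S6,S7} | {S1} | {S0} — 5 equivalence classes.
State S2 belongs to the block {S2,S5}, which has 2 states.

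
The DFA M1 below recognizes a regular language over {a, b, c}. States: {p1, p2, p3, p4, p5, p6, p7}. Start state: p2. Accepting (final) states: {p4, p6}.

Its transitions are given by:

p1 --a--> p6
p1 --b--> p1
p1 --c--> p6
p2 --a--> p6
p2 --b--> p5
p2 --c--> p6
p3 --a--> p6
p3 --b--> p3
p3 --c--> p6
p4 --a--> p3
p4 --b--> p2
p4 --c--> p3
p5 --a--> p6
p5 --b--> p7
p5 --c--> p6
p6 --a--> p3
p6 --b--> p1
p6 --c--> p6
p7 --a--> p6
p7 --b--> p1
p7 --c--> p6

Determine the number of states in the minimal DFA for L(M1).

2

First remove the unreachable states {p4}; 6 states remain.
Initial partition by acceptance: {p6} | {p1,p2,p3,p5,p7}.
The partition is now stable with 2 blocks: {p6} | {p1,p2,p3,p5,p7}.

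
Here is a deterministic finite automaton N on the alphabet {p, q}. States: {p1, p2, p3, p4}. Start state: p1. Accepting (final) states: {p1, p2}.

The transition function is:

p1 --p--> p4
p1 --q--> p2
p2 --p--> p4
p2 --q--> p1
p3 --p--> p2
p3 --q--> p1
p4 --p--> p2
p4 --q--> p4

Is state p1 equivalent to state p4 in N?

No

First remove the unreachable states {p3}; 3 states remain.
Start with accepting vs non-accepting: {p1,p2} | {p4}.
No further refinement is possible. Final partition (2 blocks): {p1,p2} | {p4}.
p1 and p4 end up in different blocks, so they are distinguishable. For instance, the string 'ε' is accepted from only p1.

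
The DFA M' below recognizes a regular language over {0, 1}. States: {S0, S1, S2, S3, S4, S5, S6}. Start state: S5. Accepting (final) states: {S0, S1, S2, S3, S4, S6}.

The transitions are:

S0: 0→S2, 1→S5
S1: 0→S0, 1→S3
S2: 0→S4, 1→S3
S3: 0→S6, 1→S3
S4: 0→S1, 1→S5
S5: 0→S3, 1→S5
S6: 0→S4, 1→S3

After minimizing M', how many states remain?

4

Start with accepting vs non-accepting: {S0,S1,S2,S3,S4,S6} | {S5}.
Split {S0,S1,S2,S3,S4,S6} by δ(·,1) → {S1,S2,S3,S6} and {S0,S4}.
Refine {S1,S2,S3,S6} on symbol 0: members go to different blocks, giving {S1,S2,S6} and {S3}.
The partition is now stable with 4 blocks: {S1,S2,S6} | {S5} | {S0,S4} | {S3}.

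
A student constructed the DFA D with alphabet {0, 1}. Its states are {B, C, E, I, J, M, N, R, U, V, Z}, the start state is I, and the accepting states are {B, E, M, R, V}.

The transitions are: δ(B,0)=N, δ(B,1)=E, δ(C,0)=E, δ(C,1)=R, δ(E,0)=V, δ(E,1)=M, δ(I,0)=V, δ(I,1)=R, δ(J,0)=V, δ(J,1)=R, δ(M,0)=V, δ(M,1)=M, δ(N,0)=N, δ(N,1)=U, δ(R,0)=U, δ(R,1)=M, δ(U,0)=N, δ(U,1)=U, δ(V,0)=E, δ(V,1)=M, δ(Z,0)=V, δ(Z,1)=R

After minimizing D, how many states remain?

4

First remove the unreachable states {B,C,J,Z}; 7 states remain.
Initial partition by acceptance: {E,M,R,V} | {I,N,U}.
Split {E,M,R,V} by δ(·,0) → {E,M,V} and {R}.
On input 0, block {I,N,U} splits into {N,U} and {I}.
The partition is now stable with 4 blocks: {E,M,V} | {N,U} | {R} | {I}.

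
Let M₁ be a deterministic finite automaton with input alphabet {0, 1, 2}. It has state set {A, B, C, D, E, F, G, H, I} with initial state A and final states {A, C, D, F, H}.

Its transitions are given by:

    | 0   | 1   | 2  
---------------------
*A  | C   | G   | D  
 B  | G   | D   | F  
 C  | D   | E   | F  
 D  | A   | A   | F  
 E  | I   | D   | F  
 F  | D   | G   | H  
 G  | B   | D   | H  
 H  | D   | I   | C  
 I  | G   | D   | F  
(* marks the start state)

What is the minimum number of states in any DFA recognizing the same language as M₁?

4

Start with accepting vs non-accepting: {A,C,D,F,H} | {B,E,G,I}.
Split {A,C,D,F,H} by δ(·,1) → {A,C,F,H} and {D}.
Split {A,C,F,H} by δ(·,0) → {C,F,H} and {A}.
Stable partition: {C,F,H} | {B,E,G,I} | {D} | {A} — 4 equivalence classes.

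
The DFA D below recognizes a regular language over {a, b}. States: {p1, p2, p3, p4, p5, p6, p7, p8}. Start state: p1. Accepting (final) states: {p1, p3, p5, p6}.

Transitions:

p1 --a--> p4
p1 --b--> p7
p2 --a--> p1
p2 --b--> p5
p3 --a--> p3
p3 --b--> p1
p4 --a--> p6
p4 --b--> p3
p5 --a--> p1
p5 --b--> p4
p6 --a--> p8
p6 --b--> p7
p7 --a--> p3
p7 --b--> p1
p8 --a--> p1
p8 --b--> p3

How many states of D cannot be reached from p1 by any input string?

BFS from p1 reaches {p1, p3, p4, p6, p7, p8}; the 2 state(s) p2, p5 are never visited.

2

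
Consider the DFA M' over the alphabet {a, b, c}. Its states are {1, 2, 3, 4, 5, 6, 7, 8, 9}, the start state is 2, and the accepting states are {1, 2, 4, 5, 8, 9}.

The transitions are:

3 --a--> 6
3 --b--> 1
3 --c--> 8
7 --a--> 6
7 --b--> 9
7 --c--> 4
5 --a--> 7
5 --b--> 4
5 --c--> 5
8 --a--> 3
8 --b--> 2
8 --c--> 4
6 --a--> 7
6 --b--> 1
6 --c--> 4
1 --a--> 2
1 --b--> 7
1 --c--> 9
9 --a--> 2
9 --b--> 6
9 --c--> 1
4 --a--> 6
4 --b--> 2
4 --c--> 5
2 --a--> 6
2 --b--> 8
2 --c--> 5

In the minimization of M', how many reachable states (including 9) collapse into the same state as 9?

All states are reachable from the start state.
Start with accepting vs non-accepting: {1,2,4,5,8,9} | {3,6,7}.
On input a, block {1,2,4,5,8,9} splits into {2,4,5,8} and {1,9}.
Stable partition: {2,4,5,8} | {3,6,7} | {1,9} — 3 equivalence classes.
State 9 belongs to the block {1,9}, which has 2 states.

2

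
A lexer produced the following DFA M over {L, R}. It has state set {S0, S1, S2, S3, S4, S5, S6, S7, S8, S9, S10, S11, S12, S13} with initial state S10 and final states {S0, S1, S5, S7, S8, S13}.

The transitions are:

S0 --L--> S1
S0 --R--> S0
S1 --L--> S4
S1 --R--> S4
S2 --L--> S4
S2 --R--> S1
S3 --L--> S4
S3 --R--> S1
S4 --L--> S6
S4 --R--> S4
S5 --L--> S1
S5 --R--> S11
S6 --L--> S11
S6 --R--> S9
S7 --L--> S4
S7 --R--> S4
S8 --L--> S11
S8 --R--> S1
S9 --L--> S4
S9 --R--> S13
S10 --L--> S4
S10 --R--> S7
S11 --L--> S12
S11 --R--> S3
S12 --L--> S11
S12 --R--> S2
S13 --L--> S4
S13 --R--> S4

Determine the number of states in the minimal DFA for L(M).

Reachable states from the start: {S1,S2,S3,S4,S6,S7,S9,S10,S11,S12,S13}. Unreachable: {S0,S5,S8} — drop them.
Initial partition by acceptance: {S1,S7,S13} | {S2,S3,S4,S6,S9,S10,S11,S12}.
Split {S2,S3,S4,S6,S9,S10,S11,S12} by δ(·,R) → {S2,S3,S9,S10} and {S4,S6,S11,S12}.
On input R, block {S4,S6,S11,S12} splits into {S6,S11,S12} and {S4}.
The partition is now stable with 4 blocks: {S1,S7,S13} | {S2,S3,S9,S10} | {S6,S11,S12} | {S4}.

4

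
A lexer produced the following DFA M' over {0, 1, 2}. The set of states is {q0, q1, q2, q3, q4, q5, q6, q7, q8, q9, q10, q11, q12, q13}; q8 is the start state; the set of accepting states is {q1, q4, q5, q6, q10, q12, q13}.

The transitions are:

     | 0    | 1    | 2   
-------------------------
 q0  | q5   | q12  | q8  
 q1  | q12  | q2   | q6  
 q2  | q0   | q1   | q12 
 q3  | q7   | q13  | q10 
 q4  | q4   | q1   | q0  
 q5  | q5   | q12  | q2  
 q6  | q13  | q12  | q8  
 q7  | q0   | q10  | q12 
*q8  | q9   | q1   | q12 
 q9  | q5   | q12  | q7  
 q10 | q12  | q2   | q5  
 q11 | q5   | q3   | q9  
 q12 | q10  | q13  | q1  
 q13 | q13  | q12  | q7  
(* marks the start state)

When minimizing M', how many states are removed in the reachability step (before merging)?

BFS from q8 reaches {q0, q1, q2, q5, q6, q7, q8, q9, q10, q12, q13}; the 3 state(s) q3, q4, q11 are never visited.

3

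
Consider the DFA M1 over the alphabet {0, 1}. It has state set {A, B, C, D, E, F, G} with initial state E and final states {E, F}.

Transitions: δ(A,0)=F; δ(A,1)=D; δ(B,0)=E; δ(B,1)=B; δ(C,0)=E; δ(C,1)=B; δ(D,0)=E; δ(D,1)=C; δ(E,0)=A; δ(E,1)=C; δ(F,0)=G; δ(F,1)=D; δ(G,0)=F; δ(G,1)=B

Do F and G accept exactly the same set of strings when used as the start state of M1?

Initial partition by acceptance: {E,F} | {A,B,C,D,G}.
Stable partition: {E,F} | {A,B,C,D,G} — 2 equivalence classes.
F and G end up in different blocks, so they are distinguishable. For instance, the string 'ε' is accepted from only F.

No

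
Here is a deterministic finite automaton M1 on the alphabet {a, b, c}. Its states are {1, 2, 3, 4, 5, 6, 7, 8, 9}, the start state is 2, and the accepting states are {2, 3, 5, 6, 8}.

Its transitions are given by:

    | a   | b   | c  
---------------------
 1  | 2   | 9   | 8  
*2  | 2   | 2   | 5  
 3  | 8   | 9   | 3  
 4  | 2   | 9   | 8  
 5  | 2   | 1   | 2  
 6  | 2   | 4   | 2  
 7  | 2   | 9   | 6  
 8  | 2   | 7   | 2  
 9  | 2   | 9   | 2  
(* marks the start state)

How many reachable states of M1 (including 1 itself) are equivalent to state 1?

First remove the unreachable states {3}; 8 states remain.
P0 = {2,5,6,8} | {1,4,7,9}.
On input b, block {2,5,6,8} splits into {5,6,8} and {2}.
Split {1,4,7,9} by δ(·,c) → {1,4,7} and {9}.
No further refinement is possible. Final partition (4 blocks): {5,6,8} | {1,4,7} | {2} | {9}.
State 1 belongs to the block {1,4,7}, which has 3 states.

3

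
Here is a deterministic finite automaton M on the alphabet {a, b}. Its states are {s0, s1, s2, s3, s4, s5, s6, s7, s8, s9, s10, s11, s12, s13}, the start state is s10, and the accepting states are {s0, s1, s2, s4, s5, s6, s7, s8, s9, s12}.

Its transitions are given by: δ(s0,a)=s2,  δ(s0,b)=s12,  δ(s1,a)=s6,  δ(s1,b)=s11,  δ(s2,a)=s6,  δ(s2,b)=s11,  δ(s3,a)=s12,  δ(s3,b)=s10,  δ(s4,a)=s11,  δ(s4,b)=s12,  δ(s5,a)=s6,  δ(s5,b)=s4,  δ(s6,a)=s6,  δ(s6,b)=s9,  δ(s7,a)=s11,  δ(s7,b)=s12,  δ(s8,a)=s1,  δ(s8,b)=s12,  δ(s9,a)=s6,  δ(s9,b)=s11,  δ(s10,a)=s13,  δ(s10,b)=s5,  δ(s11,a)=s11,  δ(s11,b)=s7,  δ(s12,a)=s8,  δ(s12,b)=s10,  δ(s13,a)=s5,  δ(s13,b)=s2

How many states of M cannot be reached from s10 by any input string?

Starting at s10 and following transitions, the reachable set is {s1, s2, s4, s5, s6, s7, s8, s9, s10, s11, s12, s13}. That leaves s0, s3 unreachable — 2 in total.

2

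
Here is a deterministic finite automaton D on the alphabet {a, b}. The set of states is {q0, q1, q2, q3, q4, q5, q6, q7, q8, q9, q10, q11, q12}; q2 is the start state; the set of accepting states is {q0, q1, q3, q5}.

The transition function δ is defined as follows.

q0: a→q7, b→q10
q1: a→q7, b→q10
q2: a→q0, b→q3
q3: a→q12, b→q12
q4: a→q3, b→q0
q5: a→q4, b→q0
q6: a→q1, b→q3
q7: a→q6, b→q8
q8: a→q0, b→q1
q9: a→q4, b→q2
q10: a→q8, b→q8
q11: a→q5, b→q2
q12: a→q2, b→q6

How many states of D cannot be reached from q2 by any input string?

No path from q2 leads to q4, q5, q9, q11; the other 9 states are all reachable.

4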